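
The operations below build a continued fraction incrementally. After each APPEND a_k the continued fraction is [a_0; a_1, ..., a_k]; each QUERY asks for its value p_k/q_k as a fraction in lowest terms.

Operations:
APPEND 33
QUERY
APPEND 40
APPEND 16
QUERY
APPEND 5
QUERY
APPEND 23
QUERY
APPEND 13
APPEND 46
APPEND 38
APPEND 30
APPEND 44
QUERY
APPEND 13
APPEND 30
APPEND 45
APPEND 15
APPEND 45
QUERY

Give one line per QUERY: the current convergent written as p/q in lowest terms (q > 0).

33/1
21169/641
107166/3245
2485987/75276
75106182546495/2274224683141
896871032965654867979/27157368030281341767

APPEND 33: p_0 = 33·1 + 0 = 33, q_0 = 33·0 + 1 = 1 → 33/1
APPEND 40: p_1 = 40·33 + 1 = 1321, q_1 = 40·1 + 0 = 40 → 1321/40
APPEND 16: p_2 = 16·1321 + 33 = 21169, q_2 = 16·40 + 1 = 641 → 21169/641
APPEND 5: p_3 = 5·21169 + 1321 = 107166, q_3 = 5·641 + 40 = 3245 → 107166/3245
APPEND 23: p_4 = 23·107166 + 21169 = 2485987, q_4 = 23·3245 + 641 = 75276 → 2485987/75276
APPEND 13: p_5 = 13·2485987 + 107166 = 32424997, q_5 = 13·75276 + 3245 = 981833 → 32424997/981833
APPEND 46: p_6 = 46·32424997 + 2485987 = 1494035849, q_6 = 46·981833 + 75276 = 45239594 → 1494035849/45239594
APPEND 38: p_7 = 38·1494035849 + 32424997 = 56805787259, q_7 = 38·45239594 + 981833 = 1720086405 → 56805787259/1720086405
APPEND 30: p_8 = 30·56805787259 + 1494035849 = 1705667653619, q_8 = 30·1720086405 + 45239594 = 51647831744 → 1705667653619/51647831744
APPEND 44: p_9 = 44·1705667653619 + 56805787259 = 75106182546495, q_9 = 44·51647831744 + 1720086405 = 2274224683141 → 75106182546495/2274224683141
APPEND 13: p_10 = 13·75106182546495 + 1705667653619 = 978086040758054, q_10 = 13·2274224683141 + 51647831744 = 29616568712577 → 978086040758054/29616568712577
APPEND 30: p_11 = 30·978086040758054 + 75106182546495 = 29417687405288115, q_11 = 30·29616568712577 + 2274224683141 = 890771286060451 → 29417687405288115/890771286060451
APPEND 45: p_12 = 45·29417687405288115 + 978086040758054 = 1324774019278723229, q_12 = 45·890771286060451 + 29616568712577 = 40114324441432872 → 1324774019278723229/40114324441432872
APPEND 15: p_13 = 15·1324774019278723229 + 29417687405288115 = 19901027976586136550, q_13 = 15·40114324441432872 + 890771286060451 = 602605637907553531 → 19901027976586136550/602605637907553531
APPEND 45: p_14 = 45·19901027976586136550 + 1324774019278723229 = 896871032965654867979, q_14 = 45·602605637907553531 + 40114324441432872 = 27157368030281341767 → 896871032965654867979/27157368030281341767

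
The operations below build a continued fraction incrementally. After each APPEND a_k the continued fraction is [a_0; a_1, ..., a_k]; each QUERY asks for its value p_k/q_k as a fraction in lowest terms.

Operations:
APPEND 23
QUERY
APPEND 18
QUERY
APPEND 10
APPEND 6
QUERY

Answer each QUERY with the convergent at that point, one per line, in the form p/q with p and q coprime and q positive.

23/1
415/18
25453/1104

APPEND 23: p_0 = 23·1 + 0 = 23, q_0 = 23·0 + 1 = 1 → 23/1
APPEND 18: p_1 = 18·23 + 1 = 415, q_1 = 18·1 + 0 = 18 → 415/18
APPEND 10: p_2 = 10·415 + 23 = 4173, q_2 = 10·18 + 1 = 181 → 4173/181
APPEND 6: p_3 = 6·4173 + 415 = 25453, q_3 = 6·181 + 18 = 1104 → 25453/1104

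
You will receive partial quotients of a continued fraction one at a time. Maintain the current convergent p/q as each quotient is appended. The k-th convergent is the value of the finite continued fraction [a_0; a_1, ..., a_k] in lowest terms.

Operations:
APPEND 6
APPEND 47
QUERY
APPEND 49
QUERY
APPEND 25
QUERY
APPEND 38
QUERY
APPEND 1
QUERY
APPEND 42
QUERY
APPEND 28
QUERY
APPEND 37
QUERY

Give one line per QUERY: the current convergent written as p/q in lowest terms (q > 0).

APPEND 6: p_0 = 6·1 + 0 = 6, q_0 = 6·0 + 1 = 1 → 6/1
APPEND 47: p_1 = 47·6 + 1 = 283, q_1 = 47·1 + 0 = 47 → 283/47
APPEND 49: p_2 = 49·283 + 6 = 13873, q_2 = 49·47 + 1 = 2304 → 13873/2304
APPEND 25: p_3 = 25·13873 + 283 = 347108, q_3 = 25·2304 + 47 = 57647 → 347108/57647
APPEND 38: p_4 = 38·347108 + 13873 = 13203977, q_4 = 38·57647 + 2304 = 2192890 → 13203977/2192890
APPEND 1: p_5 = 1·13203977 + 347108 = 13551085, q_5 = 1·2192890 + 57647 = 2250537 → 13551085/2250537
APPEND 42: p_6 = 42·13551085 + 13203977 = 582349547, q_6 = 42·2250537 + 2192890 = 96715444 → 582349547/96715444
APPEND 28: p_7 = 28·582349547 + 13551085 = 16319338401, q_7 = 28·96715444 + 2250537 = 2710282969 → 16319338401/2710282969
APPEND 37: p_8 = 37·16319338401 + 582349547 = 604397870384, q_8 = 37·2710282969 + 96715444 = 100377185297 → 604397870384/100377185297

283/47
13873/2304
347108/57647
13203977/2192890
13551085/2250537
582349547/96715444
16319338401/2710282969
604397870384/100377185297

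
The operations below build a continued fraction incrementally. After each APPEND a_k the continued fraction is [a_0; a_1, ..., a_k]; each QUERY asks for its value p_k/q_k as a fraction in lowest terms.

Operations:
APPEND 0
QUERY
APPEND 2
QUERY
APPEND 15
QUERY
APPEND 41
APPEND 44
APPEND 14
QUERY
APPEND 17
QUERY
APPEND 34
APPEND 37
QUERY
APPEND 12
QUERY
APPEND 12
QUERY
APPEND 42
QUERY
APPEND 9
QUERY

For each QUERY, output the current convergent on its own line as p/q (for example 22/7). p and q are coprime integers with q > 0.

APPEND 0: p_0 = 0·1 + 0 = 0, q_0 = 0·0 + 1 = 1 → 0/1
APPEND 2: p_1 = 2·0 + 1 = 1, q_1 = 2·1 + 0 = 2 → 1/2
APPEND 15: p_2 = 15·1 + 0 = 15, q_2 = 15·2 + 1 = 31 → 15/31
APPEND 41: p_3 = 41·15 + 1 = 616, q_3 = 41·31 + 2 = 1273 → 616/1273
APPEND 44: p_4 = 44·616 + 15 = 27119, q_4 = 44·1273 + 31 = 56043 → 27119/56043
APPEND 14: p_5 = 14·27119 + 616 = 380282, q_5 = 14·56043 + 1273 = 785875 → 380282/785875
APPEND 17: p_6 = 17·380282 + 27119 = 6491913, q_6 = 17·785875 + 56043 = 13415918 → 6491913/13415918
APPEND 34: p_7 = 34·6491913 + 380282 = 221105324, q_7 = 34·13415918 + 785875 = 456927087 → 221105324/456927087
APPEND 37: p_8 = 37·221105324 + 6491913 = 8187388901, q_8 = 37·456927087 + 13415918 = 16919718137 → 8187388901/16919718137
APPEND 12: p_9 = 12·8187388901 + 221105324 = 98469772136, q_9 = 12·16919718137 + 456927087 = 203493544731 → 98469772136/203493544731
APPEND 12: p_10 = 12·98469772136 + 8187388901 = 1189824654533, q_10 = 12·203493544731 + 16919718137 = 2458842254909 → 1189824654533/2458842254909
APPEND 42: p_11 = 42·1189824654533 + 98469772136 = 50071105262522, q_11 = 42·2458842254909 + 203493544731 = 103474868250909 → 50071105262522/103474868250909
APPEND 9: p_12 = 9·50071105262522 + 1189824654533 = 451829772017231, q_12 = 9·103474868250909 + 2458842254909 = 933732656513090 → 451829772017231/933732656513090

0/1
1/2
15/31
380282/785875
6491913/13415918
8187388901/16919718137
98469772136/203493544731
1189824654533/2458842254909
50071105262522/103474868250909
451829772017231/933732656513090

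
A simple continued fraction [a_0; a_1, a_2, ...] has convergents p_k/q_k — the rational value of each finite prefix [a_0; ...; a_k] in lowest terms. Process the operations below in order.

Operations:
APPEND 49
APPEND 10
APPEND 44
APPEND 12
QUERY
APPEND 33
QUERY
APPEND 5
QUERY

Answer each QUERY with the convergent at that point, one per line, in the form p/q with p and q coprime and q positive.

260327/5302
8612444/175407
43322547/882337

APPEND 49: p_0 = 49·1 + 0 = 49, q_0 = 49·0 + 1 = 1 → 49/1
APPEND 10: p_1 = 10·49 + 1 = 491, q_1 = 10·1 + 0 = 10 → 491/10
APPEND 44: p_2 = 44·491 + 49 = 21653, q_2 = 44·10 + 1 = 441 → 21653/441
APPEND 12: p_3 = 12·21653 + 491 = 260327, q_3 = 12·441 + 10 = 5302 → 260327/5302
APPEND 33: p_4 = 33·260327 + 21653 = 8612444, q_4 = 33·5302 + 441 = 175407 → 8612444/175407
APPEND 5: p_5 = 5·8612444 + 260327 = 43322547, q_5 = 5·175407 + 5302 = 882337 → 43322547/882337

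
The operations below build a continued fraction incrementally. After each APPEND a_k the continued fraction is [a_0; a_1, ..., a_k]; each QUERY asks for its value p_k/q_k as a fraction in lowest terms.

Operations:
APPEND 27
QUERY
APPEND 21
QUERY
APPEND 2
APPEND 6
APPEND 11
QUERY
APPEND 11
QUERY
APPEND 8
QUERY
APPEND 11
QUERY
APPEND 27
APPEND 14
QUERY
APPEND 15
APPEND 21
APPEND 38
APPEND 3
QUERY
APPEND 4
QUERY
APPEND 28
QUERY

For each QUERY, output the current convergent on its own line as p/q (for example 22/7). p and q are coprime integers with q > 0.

27/1
568/21
84169/3112
933405/34511
7551409/279200
83998904/3105711
31941304342/1180973269
1167686570237176/43173146946511
5056594724984353/186958651983434
142752338869799060/5278015402482663

APPEND 27: p_0 = 27·1 + 0 = 27, q_0 = 27·0 + 1 = 1 → 27/1
APPEND 21: p_1 = 21·27 + 1 = 568, q_1 = 21·1 + 0 = 21 → 568/21
APPEND 2: p_2 = 2·568 + 27 = 1163, q_2 = 2·21 + 1 = 43 → 1163/43
APPEND 6: p_3 = 6·1163 + 568 = 7546, q_3 = 6·43 + 21 = 279 → 7546/279
APPEND 11: p_4 = 11·7546 + 1163 = 84169, q_4 = 11·279 + 43 = 3112 → 84169/3112
APPEND 11: p_5 = 11·84169 + 7546 = 933405, q_5 = 11·3112 + 279 = 34511 → 933405/34511
APPEND 8: p_6 = 8·933405 + 84169 = 7551409, q_6 = 8·34511 + 3112 = 279200 → 7551409/279200
APPEND 11: p_7 = 11·7551409 + 933405 = 83998904, q_7 = 11·279200 + 34511 = 3105711 → 83998904/3105711
APPEND 27: p_8 = 27·83998904 + 7551409 = 2275521817, q_8 = 27·3105711 + 279200 = 84133397 → 2275521817/84133397
APPEND 14: p_9 = 14·2275521817 + 83998904 = 31941304342, q_9 = 14·84133397 + 3105711 = 1180973269 → 31941304342/1180973269
APPEND 15: p_10 = 15·31941304342 + 2275521817 = 481395086947, q_10 = 15·1180973269 + 84133397 = 17798732432 → 481395086947/17798732432
APPEND 21: p_11 = 21·481395086947 + 31941304342 = 10141238130229, q_11 = 21·17798732432 + 1180973269 = 374954354341 → 10141238130229/374954354341
APPEND 38: p_12 = 38·10141238130229 + 481395086947 = 385848444035649, q_12 = 38·374954354341 + 17798732432 = 14266064197390 → 385848444035649/14266064197390
APPEND 3: p_13 = 3·385848444035649 + 10141238130229 = 1167686570237176, q_13 = 3·14266064197390 + 374954354341 = 43173146946511 → 1167686570237176/43173146946511
APPEND 4: p_14 = 4·1167686570237176 + 385848444035649 = 5056594724984353, q_14 = 4·43173146946511 + 14266064197390 = 186958651983434 → 5056594724984353/186958651983434
APPEND 28: p_15 = 28·5056594724984353 + 1167686570237176 = 142752338869799060, q_15 = 28·186958651983434 + 43173146946511 = 5278015402482663 → 142752338869799060/5278015402482663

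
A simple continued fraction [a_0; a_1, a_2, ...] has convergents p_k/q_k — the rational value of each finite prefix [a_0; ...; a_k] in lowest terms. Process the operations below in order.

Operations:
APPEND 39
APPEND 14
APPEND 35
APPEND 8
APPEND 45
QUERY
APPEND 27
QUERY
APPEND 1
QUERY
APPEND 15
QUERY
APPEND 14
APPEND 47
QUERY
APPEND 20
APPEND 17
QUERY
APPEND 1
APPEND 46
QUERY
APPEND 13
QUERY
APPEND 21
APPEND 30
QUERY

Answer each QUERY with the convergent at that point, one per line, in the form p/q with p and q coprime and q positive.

APPEND 39: p_0 = 39·1 + 0 = 39, q_0 = 39·0 + 1 = 1 → 39/1
APPEND 14: p_1 = 14·39 + 1 = 547, q_1 = 14·1 + 0 = 14 → 547/14
APPEND 35: p_2 = 35·547 + 39 = 19184, q_2 = 35·14 + 1 = 491 → 19184/491
APPEND 8: p_3 = 8·19184 + 547 = 154019, q_3 = 8·491 + 14 = 3942 → 154019/3942
APPEND 45: p_4 = 45·154019 + 19184 = 6950039, q_4 = 45·3942 + 491 = 177881 → 6950039/177881
APPEND 27: p_5 = 27·6950039 + 154019 = 187805072, q_5 = 27·177881 + 3942 = 4806729 → 187805072/4806729
APPEND 1: p_6 = 1·187805072 + 6950039 = 194755111, q_6 = 1·4806729 + 177881 = 4984610 → 194755111/4984610
APPEND 15: p_7 = 15·194755111 + 187805072 = 3109131737, q_7 = 15·4984610 + 4806729 = 79575879 → 3109131737/79575879
APPEND 14: p_8 = 14·3109131737 + 194755111 = 43722599429, q_8 = 14·79575879 + 4984610 = 1119046916 → 43722599429/1119046916
APPEND 47: p_9 = 47·43722599429 + 3109131737 = 2058071304900, q_9 = 47·1119046916 + 79575879 = 52674780931 → 2058071304900/52674780931
APPEND 20: p_10 = 20·2058071304900 + 43722599429 = 41205148697429, q_10 = 20·52674780931 + 1119046916 = 1054614665536 → 41205148697429/1054614665536
APPEND 17: p_11 = 17·41205148697429 + 2058071304900 = 702545599161193, q_11 = 17·1054614665536 + 52674780931 = 17981124095043 → 702545599161193/17981124095043
APPEND 1: p_12 = 1·702545599161193 + 41205148697429 = 743750747858622, q_12 = 1·17981124095043 + 1054614665536 = 19035738760579 → 743750747858622/19035738760579
APPEND 46: p_13 = 46·743750747858622 + 702545599161193 = 34915080000657805, q_13 = 46·19035738760579 + 17981124095043 = 893625107081677 → 34915080000657805/893625107081677
APPEND 13: p_14 = 13·34915080000657805 + 743750747858622 = 454639790756410087, q_14 = 13·893625107081677 + 19035738760579 = 11636162130822380 → 454639790756410087/11636162130822380
APPEND 21: p_15 = 21·454639790756410087 + 34915080000657805 = 9582350685885269632, q_15 = 21·11636162130822380 + 893625107081677 = 245253029854351657 → 9582350685885269632/245253029854351657
APPEND 30: p_16 = 30·9582350685885269632 + 454639790756410087 = 287925160367314499047, q_16 = 30·245253029854351657 + 11636162130822380 = 7369227057761372090 → 287925160367314499047/7369227057761372090

6950039/177881
187805072/4806729
194755111/4984610
3109131737/79575879
2058071304900/52674780931
702545599161193/17981124095043
34915080000657805/893625107081677
454639790756410087/11636162130822380
287925160367314499047/7369227057761372090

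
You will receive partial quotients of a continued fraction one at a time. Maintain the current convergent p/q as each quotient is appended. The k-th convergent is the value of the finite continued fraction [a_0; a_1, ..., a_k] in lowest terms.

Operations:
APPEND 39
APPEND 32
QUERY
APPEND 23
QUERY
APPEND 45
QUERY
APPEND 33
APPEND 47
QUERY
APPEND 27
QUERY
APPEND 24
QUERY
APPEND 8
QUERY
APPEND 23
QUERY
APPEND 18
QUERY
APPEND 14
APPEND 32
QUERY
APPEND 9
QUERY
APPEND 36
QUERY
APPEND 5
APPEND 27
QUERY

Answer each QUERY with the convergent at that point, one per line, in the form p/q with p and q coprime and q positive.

1249/32
28766/737
1295719/33197
2012307890/51556383
54375100523/1393118579
1307014720442/33486402279
10510492864059/269284336811
243048350593799/6227026148932
4385380803552441/112355755017587
1976813528014047577/50646998839662387
17852960131726756166/457402197153356633
644683378270177269553/16517126096360501175
88158969368300731075690/2258679008428168788891

APPEND 39: p_0 = 39·1 + 0 = 39, q_0 = 39·0 + 1 = 1 → 39/1
APPEND 32: p_1 = 32·39 + 1 = 1249, q_1 = 32·1 + 0 = 32 → 1249/32
APPEND 23: p_2 = 23·1249 + 39 = 28766, q_2 = 23·32 + 1 = 737 → 28766/737
APPEND 45: p_3 = 45·28766 + 1249 = 1295719, q_3 = 45·737 + 32 = 33197 → 1295719/33197
APPEND 33: p_4 = 33·1295719 + 28766 = 42787493, q_4 = 33·33197 + 737 = 1096238 → 42787493/1096238
APPEND 47: p_5 = 47·42787493 + 1295719 = 2012307890, q_5 = 47·1096238 + 33197 = 51556383 → 2012307890/51556383
APPEND 27: p_6 = 27·2012307890 + 42787493 = 54375100523, q_6 = 27·51556383 + 1096238 = 1393118579 → 54375100523/1393118579
APPEND 24: p_7 = 24·54375100523 + 2012307890 = 1307014720442, q_7 = 24·1393118579 + 51556383 = 33486402279 → 1307014720442/33486402279
APPEND 8: p_8 = 8·1307014720442 + 54375100523 = 10510492864059, q_8 = 8·33486402279 + 1393118579 = 269284336811 → 10510492864059/269284336811
APPEND 23: p_9 = 23·10510492864059 + 1307014720442 = 243048350593799, q_9 = 23·269284336811 + 33486402279 = 6227026148932 → 243048350593799/6227026148932
APPEND 18: p_10 = 18·243048350593799 + 10510492864059 = 4385380803552441, q_10 = 18·6227026148932 + 269284336811 = 112355755017587 → 4385380803552441/112355755017587
APPEND 14: p_11 = 14·4385380803552441 + 243048350593799 = 61638379600327973, q_11 = 14·112355755017587 + 6227026148932 = 1579207596395150 → 61638379600327973/1579207596395150
APPEND 32: p_12 = 32·61638379600327973 + 4385380803552441 = 1976813528014047577, q_12 = 32·1579207596395150 + 112355755017587 = 50646998839662387 → 1976813528014047577/50646998839662387
APPEND 9: p_13 = 9·1976813528014047577 + 61638379600327973 = 17852960131726756166, q_13 = 9·50646998839662387 + 1579207596395150 = 457402197153356633 → 17852960131726756166/457402197153356633
APPEND 36: p_14 = 36·17852960131726756166 + 1976813528014047577 = 644683378270177269553, q_14 = 36·457402197153356633 + 50646998839662387 = 16517126096360501175 → 644683378270177269553/16517126096360501175
APPEND 5: p_15 = 5·644683378270177269553 + 17852960131726756166 = 3241269851482613103931, q_15 = 5·16517126096360501175 + 457402197153356633 = 83043032678955862508 → 3241269851482613103931/83043032678955862508
APPEND 27: p_16 = 27·3241269851482613103931 + 644683378270177269553 = 88158969368300731075690, q_16 = 27·83043032678955862508 + 16517126096360501175 = 2258679008428168788891 → 88158969368300731075690/2258679008428168788891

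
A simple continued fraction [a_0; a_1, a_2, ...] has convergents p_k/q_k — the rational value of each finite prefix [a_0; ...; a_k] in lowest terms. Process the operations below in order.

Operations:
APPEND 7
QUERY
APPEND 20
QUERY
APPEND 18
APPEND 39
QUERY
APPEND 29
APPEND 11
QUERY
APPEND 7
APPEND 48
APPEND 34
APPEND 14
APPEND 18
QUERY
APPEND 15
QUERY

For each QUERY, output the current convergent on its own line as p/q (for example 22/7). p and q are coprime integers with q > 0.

7/1
141/20
99396/14099
31834715/4515651
93728755783742/13295119801877
1411117951174125/200162501449672

APPEND 7: p_0 = 7·1 + 0 = 7, q_0 = 7·0 + 1 = 1 → 7/1
APPEND 20: p_1 = 20·7 + 1 = 141, q_1 = 20·1 + 0 = 20 → 141/20
APPEND 18: p_2 = 18·141 + 7 = 2545, q_2 = 18·20 + 1 = 361 → 2545/361
APPEND 39: p_3 = 39·2545 + 141 = 99396, q_3 = 39·361 + 20 = 14099 → 99396/14099
APPEND 29: p_4 = 29·99396 + 2545 = 2885029, q_4 = 29·14099 + 361 = 409232 → 2885029/409232
APPEND 11: p_5 = 11·2885029 + 99396 = 31834715, q_5 = 11·409232 + 14099 = 4515651 → 31834715/4515651
APPEND 7: p_6 = 7·31834715 + 2885029 = 225728034, q_6 = 7·4515651 + 409232 = 32018789 → 225728034/32018789
APPEND 48: p_7 = 48·225728034 + 31834715 = 10866780347, q_7 = 48·32018789 + 4515651 = 1541417523 → 10866780347/1541417523
APPEND 34: p_8 = 34·10866780347 + 225728034 = 369696259832, q_8 = 34·1541417523 + 32018789 = 52440214571 → 369696259832/52440214571
APPEND 14: p_9 = 14·369696259832 + 10866780347 = 5186614417995, q_9 = 14·52440214571 + 1541417523 = 735704421517 → 5186614417995/735704421517
APPEND 18: p_10 = 18·5186614417995 + 369696259832 = 93728755783742, q_10 = 18·735704421517 + 52440214571 = 13295119801877 → 93728755783742/13295119801877
APPEND 15: p_11 = 15·93728755783742 + 5186614417995 = 1411117951174125, q_11 = 15·13295119801877 + 735704421517 = 200162501449672 → 1411117951174125/200162501449672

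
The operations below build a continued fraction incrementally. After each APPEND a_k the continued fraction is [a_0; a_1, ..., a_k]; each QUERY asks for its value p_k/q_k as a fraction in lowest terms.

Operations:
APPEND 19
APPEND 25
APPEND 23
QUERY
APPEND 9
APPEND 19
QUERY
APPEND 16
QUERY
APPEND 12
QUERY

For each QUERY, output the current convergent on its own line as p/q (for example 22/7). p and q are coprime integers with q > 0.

APPEND 19: p_0 = 19·1 + 0 = 19, q_0 = 19·0 + 1 = 1 → 19/1
APPEND 25: p_1 = 25·19 + 1 = 476, q_1 = 25·1 + 0 = 25 → 476/25
APPEND 23: p_2 = 23·476 + 19 = 10967, q_2 = 23·25 + 1 = 576 → 10967/576
APPEND 9: p_3 = 9·10967 + 476 = 99179, q_3 = 9·576 + 25 = 5209 → 99179/5209
APPEND 19: p_4 = 19·99179 + 10967 = 1895368, q_4 = 19·5209 + 576 = 99547 → 1895368/99547
APPEND 16: p_5 = 16·1895368 + 99179 = 30425067, q_5 = 16·99547 + 5209 = 1597961 → 30425067/1597961
APPEND 12: p_6 = 12·30425067 + 1895368 = 366996172, q_6 = 12·1597961 + 99547 = 19275079 → 366996172/19275079

10967/576
1895368/99547
30425067/1597961
366996172/19275079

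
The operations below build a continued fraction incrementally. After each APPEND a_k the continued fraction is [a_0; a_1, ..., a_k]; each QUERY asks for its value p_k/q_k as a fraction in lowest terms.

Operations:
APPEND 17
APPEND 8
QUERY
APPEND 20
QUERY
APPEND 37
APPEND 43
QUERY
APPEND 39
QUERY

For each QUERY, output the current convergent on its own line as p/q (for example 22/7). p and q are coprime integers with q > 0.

137/8
2757/161
4395035/256656
171508511/10015549

APPEND 17: p_0 = 17·1 + 0 = 17, q_0 = 17·0 + 1 = 1 → 17/1
APPEND 8: p_1 = 8·17 + 1 = 137, q_1 = 8·1 + 0 = 8 → 137/8
APPEND 20: p_2 = 20·137 + 17 = 2757, q_2 = 20·8 + 1 = 161 → 2757/161
APPEND 37: p_3 = 37·2757 + 137 = 102146, q_3 = 37·161 + 8 = 5965 → 102146/5965
APPEND 43: p_4 = 43·102146 + 2757 = 4395035, q_4 = 43·5965 + 161 = 256656 → 4395035/256656
APPEND 39: p_5 = 39·4395035 + 102146 = 171508511, q_5 = 39·256656 + 5965 = 10015549 → 171508511/10015549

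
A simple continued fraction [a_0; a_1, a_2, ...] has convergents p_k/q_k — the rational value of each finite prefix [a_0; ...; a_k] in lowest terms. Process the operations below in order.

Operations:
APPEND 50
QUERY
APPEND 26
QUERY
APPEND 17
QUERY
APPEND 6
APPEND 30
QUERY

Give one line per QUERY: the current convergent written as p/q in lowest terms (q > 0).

APPEND 50: p_0 = 50·1 + 0 = 50, q_0 = 50·0 + 1 = 1 → 50/1
APPEND 26: p_1 = 26·50 + 1 = 1301, q_1 = 26·1 + 0 = 26 → 1301/26
APPEND 17: p_2 = 17·1301 + 50 = 22167, q_2 = 17·26 + 1 = 443 → 22167/443
APPEND 6: p_3 = 6·22167 + 1301 = 134303, q_3 = 6·443 + 26 = 2684 → 134303/2684
APPEND 30: p_4 = 30·134303 + 22167 = 4051257, q_4 = 30·2684 + 443 = 80963 → 4051257/80963

50/1
1301/26
22167/443
4051257/80963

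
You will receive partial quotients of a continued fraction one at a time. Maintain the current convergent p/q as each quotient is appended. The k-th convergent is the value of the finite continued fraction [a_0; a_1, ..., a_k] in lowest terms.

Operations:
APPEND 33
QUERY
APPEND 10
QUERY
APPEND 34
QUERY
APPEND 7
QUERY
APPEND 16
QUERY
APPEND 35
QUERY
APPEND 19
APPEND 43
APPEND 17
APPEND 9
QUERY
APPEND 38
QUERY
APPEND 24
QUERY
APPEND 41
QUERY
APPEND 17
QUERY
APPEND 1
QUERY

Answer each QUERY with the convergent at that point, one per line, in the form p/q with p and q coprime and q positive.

APPEND 33: p_0 = 33·1 + 0 = 33, q_0 = 33·0 + 1 = 1 → 33/1
APPEND 10: p_1 = 10·33 + 1 = 331, q_1 = 10·1 + 0 = 10 → 331/10
APPEND 34: p_2 = 34·331 + 33 = 11287, q_2 = 34·10 + 1 = 341 → 11287/341
APPEND 7: p_3 = 7·11287 + 331 = 79340, q_3 = 7·341 + 10 = 2397 → 79340/2397
APPEND 16: p_4 = 16·79340 + 11287 = 1280727, q_4 = 16·2397 + 341 = 38693 → 1280727/38693
APPEND 35: p_5 = 35·1280727 + 79340 = 44904785, q_5 = 35·38693 + 2397 = 1356652 → 44904785/1356652
APPEND 19: p_6 = 19·44904785 + 1280727 = 854471642, q_6 = 19·1356652 + 38693 = 25815081 → 854471642/25815081
APPEND 43: p_7 = 43·854471642 + 44904785 = 36787185391, q_7 = 43·25815081 + 1356652 = 1111405135 → 36787185391/1111405135
APPEND 17: p_8 = 17·36787185391 + 854471642 = 626236623289, q_8 = 17·1111405135 + 25815081 = 18919702376 → 626236623289/18919702376
APPEND 9: p_9 = 9·626236623289 + 36787185391 = 5672916794992, q_9 = 9·18919702376 + 1111405135 = 171388726519 → 5672916794992/171388726519
APPEND 38: p_10 = 38·5672916794992 + 626236623289 = 216197074832985, q_10 = 38·171388726519 + 18919702376 = 6531691310098 → 216197074832985/6531691310098
APPEND 24: p_11 = 24·216197074832985 + 5672916794992 = 5194402712786632, q_11 = 24·6531691310098 + 171388726519 = 156931980168871 → 5194402712786632/156931980168871
APPEND 41: p_12 = 41·5194402712786632 + 216197074832985 = 213186708299084897, q_12 = 41·156931980168871 + 6531691310098 = 6440742878233809 → 213186708299084897/6440742878233809
APPEND 17: p_13 = 17·213186708299084897 + 5194402712786632 = 3629368443797229881, q_13 = 17·6440742878233809 + 156931980168871 = 109649560910143624 → 3629368443797229881/109649560910143624
APPEND 1: p_14 = 1·3629368443797229881 + 213186708299084897 = 3842555152096314778, q_14 = 1·109649560910143624 + 6440742878233809 = 116090303788377433 → 3842555152096314778/116090303788377433

33/1
331/10
11287/341
79340/2397
1280727/38693
44904785/1356652
5672916794992/171388726519
216197074832985/6531691310098
5194402712786632/156931980168871
213186708299084897/6440742878233809
3629368443797229881/109649560910143624
3842555152096314778/116090303788377433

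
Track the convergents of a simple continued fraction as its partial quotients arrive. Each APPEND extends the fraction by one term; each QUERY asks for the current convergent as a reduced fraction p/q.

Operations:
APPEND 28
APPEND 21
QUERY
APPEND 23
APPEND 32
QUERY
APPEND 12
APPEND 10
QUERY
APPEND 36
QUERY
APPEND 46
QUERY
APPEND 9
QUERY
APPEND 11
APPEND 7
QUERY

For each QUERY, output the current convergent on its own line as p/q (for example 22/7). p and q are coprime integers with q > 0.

APPEND 28: p_0 = 28·1 + 0 = 28, q_0 = 28·0 + 1 = 1 → 28/1
APPEND 21: p_1 = 21·28 + 1 = 589, q_1 = 21·1 + 0 = 21 → 589/21
APPEND 23: p_2 = 23·589 + 28 = 13575, q_2 = 23·21 + 1 = 484 → 13575/484
APPEND 32: p_3 = 32·13575 + 589 = 434989, q_3 = 32·484 + 21 = 15509 → 434989/15509
APPEND 12: p_4 = 12·434989 + 13575 = 5233443, q_4 = 12·15509 + 484 = 186592 → 5233443/186592
APPEND 10: p_5 = 10·5233443 + 434989 = 52769419, q_5 = 10·186592 + 15509 = 1881429 → 52769419/1881429
APPEND 36: p_6 = 36·52769419 + 5233443 = 1904932527, q_6 = 36·1881429 + 186592 = 67918036 → 1904932527/67918036
APPEND 46: p_7 = 46·1904932527 + 52769419 = 87679665661, q_7 = 46·67918036 + 1881429 = 3126111085 → 87679665661/3126111085
APPEND 9: p_8 = 9·87679665661 + 1904932527 = 791021923476, q_8 = 9·3126111085 + 67918036 = 28202917801 → 791021923476/28202917801
APPEND 11: p_9 = 11·791021923476 + 87679665661 = 8788920823897, q_9 = 11·28202917801 + 3126111085 = 313358206896 → 8788920823897/313358206896
APPEND 7: p_10 = 7·8788920823897 + 791021923476 = 62313467690755, q_10 = 7·313358206896 + 28202917801 = 2221710366073 → 62313467690755/2221710366073

589/21
434989/15509
52769419/1881429
1904932527/67918036
87679665661/3126111085
791021923476/28202917801
62313467690755/2221710366073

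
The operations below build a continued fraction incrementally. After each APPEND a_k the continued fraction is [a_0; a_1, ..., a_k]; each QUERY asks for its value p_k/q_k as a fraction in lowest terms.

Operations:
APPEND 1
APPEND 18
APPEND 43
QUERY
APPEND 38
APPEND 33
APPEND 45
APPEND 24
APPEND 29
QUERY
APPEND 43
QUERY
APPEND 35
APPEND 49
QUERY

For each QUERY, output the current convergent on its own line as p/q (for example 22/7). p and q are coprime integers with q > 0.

APPEND 1: p_0 = 1·1 + 0 = 1, q_0 = 1·0 + 1 = 1 → 1/1
APPEND 18: p_1 = 18·1 + 1 = 19, q_1 = 18·1 + 0 = 18 → 19/18
APPEND 43: p_2 = 43·19 + 1 = 818, q_2 = 43·18 + 1 = 775 → 818/775
APPEND 38: p_3 = 38·818 + 19 = 31103, q_3 = 38·775 + 18 = 29468 → 31103/29468
APPEND 33: p_4 = 33·31103 + 818 = 1027217, q_4 = 33·29468 + 775 = 973219 → 1027217/973219
APPEND 45: p_5 = 45·1027217 + 31103 = 46255868, q_5 = 45·973219 + 29468 = 43824323 → 46255868/43824323
APPEND 24: p_6 = 24·46255868 + 1027217 = 1111168049, q_6 = 24·43824323 + 973219 = 1052756971 → 1111168049/1052756971
APPEND 29: p_7 = 29·1111168049 + 46255868 = 32270129289, q_7 = 29·1052756971 + 43824323 = 30573776482 → 32270129289/30573776482
APPEND 43: p_8 = 43·32270129289 + 1111168049 = 1388726727476, q_8 = 43·30573776482 + 1052756971 = 1315725145697 → 1388726727476/1315725145697
APPEND 35: p_9 = 35·1388726727476 + 32270129289 = 48637705590949, q_9 = 35·1315725145697 + 30573776482 = 46080953875877 → 48637705590949/46080953875877
APPEND 49: p_10 = 49·48637705590949 + 1388726727476 = 2384636300683977, q_10 = 49·46080953875877 + 1315725145697 = 2259282465063670 → 2384636300683977/2259282465063670

818/775
32270129289/30573776482
1388726727476/1315725145697
2384636300683977/2259282465063670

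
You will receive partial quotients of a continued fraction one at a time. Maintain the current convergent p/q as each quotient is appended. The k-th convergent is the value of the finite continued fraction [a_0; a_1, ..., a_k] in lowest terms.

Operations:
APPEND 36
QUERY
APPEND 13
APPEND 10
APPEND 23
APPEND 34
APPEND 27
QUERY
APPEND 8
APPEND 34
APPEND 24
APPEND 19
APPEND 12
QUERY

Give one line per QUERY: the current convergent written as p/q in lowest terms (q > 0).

36/1
100452075/2784431
151929035612104/4211320836911

APPEND 36: p_0 = 36·1 + 0 = 36, q_0 = 36·0 + 1 = 1 → 36/1
APPEND 13: p_1 = 13·36 + 1 = 469, q_1 = 13·1 + 0 = 13 → 469/13
APPEND 10: p_2 = 10·469 + 36 = 4726, q_2 = 10·13 + 1 = 131 → 4726/131
APPEND 23: p_3 = 23·4726 + 469 = 109167, q_3 = 23·131 + 13 = 3026 → 109167/3026
APPEND 34: p_4 = 34·109167 + 4726 = 3716404, q_4 = 34·3026 + 131 = 103015 → 3716404/103015
APPEND 27: p_5 = 27·3716404 + 109167 = 100452075, q_5 = 27·103015 + 3026 = 2784431 → 100452075/2784431
APPEND 8: p_6 = 8·100452075 + 3716404 = 807333004, q_6 = 8·2784431 + 103015 = 22378463 → 807333004/22378463
APPEND 34: p_7 = 34·807333004 + 100452075 = 27549774211, q_7 = 34·22378463 + 2784431 = 763652173 → 27549774211/763652173
APPEND 24: p_8 = 24·27549774211 + 807333004 = 662001914068, q_8 = 24·763652173 + 22378463 = 18350030615 → 662001914068/18350030615
APPEND 19: p_9 = 19·662001914068 + 27549774211 = 12605586141503, q_9 = 19·18350030615 + 763652173 = 349414233858 → 12605586141503/349414233858
APPEND 12: p_10 = 12·12605586141503 + 662001914068 = 151929035612104, q_10 = 12·349414233858 + 18350030615 = 4211320836911 → 151929035612104/4211320836911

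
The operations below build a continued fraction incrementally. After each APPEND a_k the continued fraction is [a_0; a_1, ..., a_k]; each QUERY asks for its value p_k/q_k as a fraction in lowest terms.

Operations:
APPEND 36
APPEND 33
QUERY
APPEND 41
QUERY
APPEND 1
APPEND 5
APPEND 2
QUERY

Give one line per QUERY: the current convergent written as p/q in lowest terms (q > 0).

1189/33
48785/1354
647284/17965

APPEND 36: p_0 = 36·1 + 0 = 36, q_0 = 36·0 + 1 = 1 → 36/1
APPEND 33: p_1 = 33·36 + 1 = 1189, q_1 = 33·1 + 0 = 33 → 1189/33
APPEND 41: p_2 = 41·1189 + 36 = 48785, q_2 = 41·33 + 1 = 1354 → 48785/1354
APPEND 1: p_3 = 1·48785 + 1189 = 49974, q_3 = 1·1354 + 33 = 1387 → 49974/1387
APPEND 5: p_4 = 5·49974 + 48785 = 298655, q_4 = 5·1387 + 1354 = 8289 → 298655/8289
APPEND 2: p_5 = 2·298655 + 49974 = 647284, q_5 = 2·8289 + 1387 = 17965 → 647284/17965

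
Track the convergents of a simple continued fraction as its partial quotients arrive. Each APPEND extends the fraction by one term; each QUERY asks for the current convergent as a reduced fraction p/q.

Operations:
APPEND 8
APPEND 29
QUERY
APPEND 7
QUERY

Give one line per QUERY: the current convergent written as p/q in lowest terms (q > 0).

APPEND 8: p_0 = 8·1 + 0 = 8, q_0 = 8·0 + 1 = 1 → 8/1
APPEND 29: p_1 = 29·8 + 1 = 233, q_1 = 29·1 + 0 = 29 → 233/29
APPEND 7: p_2 = 7·233 + 8 = 1639, q_2 = 7·29 + 1 = 204 → 1639/204

233/29
1639/204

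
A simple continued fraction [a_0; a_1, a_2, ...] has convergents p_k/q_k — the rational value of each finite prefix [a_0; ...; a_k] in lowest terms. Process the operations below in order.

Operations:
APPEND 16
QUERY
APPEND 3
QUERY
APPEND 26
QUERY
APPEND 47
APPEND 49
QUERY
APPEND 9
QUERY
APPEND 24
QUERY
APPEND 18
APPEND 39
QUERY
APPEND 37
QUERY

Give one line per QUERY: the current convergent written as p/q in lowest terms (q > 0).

APPEND 16: p_0 = 16·1 + 0 = 16, q_0 = 16·0 + 1 = 1 → 16/1
APPEND 3: p_1 = 3·16 + 1 = 49, q_1 = 3·1 + 0 = 3 → 49/3
APPEND 26: p_2 = 26·49 + 16 = 1290, q_2 = 26·3 + 1 = 79 → 1290/79
APPEND 47: p_3 = 47·1290 + 49 = 60679, q_3 = 47·79 + 3 = 3716 → 60679/3716
APPEND 49: p_4 = 49·60679 + 1290 = 2974561, q_4 = 49·3716 + 79 = 182163 → 2974561/182163
APPEND 9: p_5 = 9·2974561 + 60679 = 26831728, q_5 = 9·182163 + 3716 = 1643183 → 26831728/1643183
APPEND 24: p_6 = 24·26831728 + 2974561 = 646936033, q_6 = 24·1643183 + 182163 = 39618555 → 646936033/39618555
APPEND 18: p_7 = 18·646936033 + 26831728 = 11671680322, q_7 = 18·39618555 + 1643183 = 714777173 → 11671680322/714777173
APPEND 39: p_8 = 39·11671680322 + 646936033 = 455842468591, q_8 = 39·714777173 + 39618555 = 27915928302 → 455842468591/27915928302
APPEND 37: p_9 = 37·455842468591 + 11671680322 = 16877843018189, q_9 = 37·27915928302 + 714777173 = 1033604124347 → 16877843018189/1033604124347

16/1
49/3
1290/79
2974561/182163
26831728/1643183
646936033/39618555
455842468591/27915928302
16877843018189/1033604124347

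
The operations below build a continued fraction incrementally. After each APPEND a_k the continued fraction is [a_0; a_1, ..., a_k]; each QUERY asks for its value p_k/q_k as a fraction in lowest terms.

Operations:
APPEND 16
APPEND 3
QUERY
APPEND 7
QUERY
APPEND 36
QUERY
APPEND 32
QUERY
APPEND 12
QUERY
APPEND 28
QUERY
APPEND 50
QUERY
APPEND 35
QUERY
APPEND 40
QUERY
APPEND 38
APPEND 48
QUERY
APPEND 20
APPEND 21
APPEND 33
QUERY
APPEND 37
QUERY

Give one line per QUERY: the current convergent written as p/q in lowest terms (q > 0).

49/3
359/22
12973/795
415495/25462
4998913/306339
140385059/8602954
7024251863/430454039
245989200264/15074494319
9846592262423/603410226799
17981838360534647/1101947239635487
250441162157768146283/15347315541248731245
9273901216533605117956/568315076652014962393

APPEND 16: p_0 = 16·1 + 0 = 16, q_0 = 16·0 + 1 = 1 → 16/1
APPEND 3: p_1 = 3·16 + 1 = 49, q_1 = 3·1 + 0 = 3 → 49/3
APPEND 7: p_2 = 7·49 + 16 = 359, q_2 = 7·3 + 1 = 22 → 359/22
APPEND 36: p_3 = 36·359 + 49 = 12973, q_3 = 36·22 + 3 = 795 → 12973/795
APPEND 32: p_4 = 32·12973 + 359 = 415495, q_4 = 32·795 + 22 = 25462 → 415495/25462
APPEND 12: p_5 = 12·415495 + 12973 = 4998913, q_5 = 12·25462 + 795 = 306339 → 4998913/306339
APPEND 28: p_6 = 28·4998913 + 415495 = 140385059, q_6 = 28·306339 + 25462 = 8602954 → 140385059/8602954
APPEND 50: p_7 = 50·140385059 + 4998913 = 7024251863, q_7 = 50·8602954 + 306339 = 430454039 → 7024251863/430454039
APPEND 35: p_8 = 35·7024251863 + 140385059 = 245989200264, q_8 = 35·430454039 + 8602954 = 15074494319 → 245989200264/15074494319
APPEND 40: p_9 = 40·245989200264 + 7024251863 = 9846592262423, q_9 = 40·15074494319 + 430454039 = 603410226799 → 9846592262423/603410226799
APPEND 38: p_10 = 38·9846592262423 + 245989200264 = 374416495172338, q_10 = 38·603410226799 + 15074494319 = 22944663112681 → 374416495172338/22944663112681
APPEND 48: p_11 = 48·374416495172338 + 9846592262423 = 17981838360534647, q_11 = 48·22944663112681 + 603410226799 = 1101947239635487 → 17981838360534647/1101947239635487
APPEND 20: p_12 = 20·17981838360534647 + 374416495172338 = 360011183705865278, q_12 = 20·1101947239635487 + 22944663112681 = 22061889455822421 → 360011183705865278/22061889455822421
APPEND 21: p_13 = 21·360011183705865278 + 17981838360534647 = 7578216696183705485, q_13 = 21·22061889455822421 + 1101947239635487 = 464401625811906328 → 7578216696183705485/464401625811906328
APPEND 33: p_14 = 33·7578216696183705485 + 360011183705865278 = 250441162157768146283, q_14 = 33·464401625811906328 + 22061889455822421 = 15347315541248731245 → 250441162157768146283/15347315541248731245
APPEND 37: p_15 = 37·250441162157768146283 + 7578216696183705485 = 9273901216533605117956, q_15 = 37·15347315541248731245 + 464401625811906328 = 568315076652014962393 → 9273901216533605117956/568315076652014962393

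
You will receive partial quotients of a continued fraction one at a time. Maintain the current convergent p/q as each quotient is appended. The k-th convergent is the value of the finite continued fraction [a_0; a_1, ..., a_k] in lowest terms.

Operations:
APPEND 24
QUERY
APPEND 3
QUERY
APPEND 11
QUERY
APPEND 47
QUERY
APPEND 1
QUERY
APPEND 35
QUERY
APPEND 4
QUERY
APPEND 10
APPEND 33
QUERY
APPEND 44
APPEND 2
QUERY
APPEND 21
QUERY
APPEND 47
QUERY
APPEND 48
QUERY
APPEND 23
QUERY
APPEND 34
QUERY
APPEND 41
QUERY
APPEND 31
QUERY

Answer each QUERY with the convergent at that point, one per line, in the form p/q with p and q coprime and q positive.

24/1
73/3
827/34
38942/1601
39769/1635
1430857/58826
5763197/236939
1954836488/80368067
174098573086/7157614395
3742141903105/153848525459
176054768019021/7238038310968
8454371006816113/347579687451923
194626587924789620/8001570849705197
6625758360449663193/272400988577428621
271850719366360980533/11176442102524278658
8433998058717640059716/346742106166830067019

APPEND 24: p_0 = 24·1 + 0 = 24, q_0 = 24·0 + 1 = 1 → 24/1
APPEND 3: p_1 = 3·24 + 1 = 73, q_1 = 3·1 + 0 = 3 → 73/3
APPEND 11: p_2 = 11·73 + 24 = 827, q_2 = 11·3 + 1 = 34 → 827/34
APPEND 47: p_3 = 47·827 + 73 = 38942, q_3 = 47·34 + 3 = 1601 → 38942/1601
APPEND 1: p_4 = 1·38942 + 827 = 39769, q_4 = 1·1601 + 34 = 1635 → 39769/1635
APPEND 35: p_5 = 35·39769 + 38942 = 1430857, q_5 = 35·1635 + 1601 = 58826 → 1430857/58826
APPEND 4: p_6 = 4·1430857 + 39769 = 5763197, q_6 = 4·58826 + 1635 = 236939 → 5763197/236939
APPEND 10: p_7 = 10·5763197 + 1430857 = 59062827, q_7 = 10·236939 + 58826 = 2428216 → 59062827/2428216
APPEND 33: p_8 = 33·59062827 + 5763197 = 1954836488, q_8 = 33·2428216 + 236939 = 80368067 → 1954836488/80368067
APPEND 44: p_9 = 44·1954836488 + 59062827 = 86071868299, q_9 = 44·80368067 + 2428216 = 3538623164 → 86071868299/3538623164
APPEND 2: p_10 = 2·86071868299 + 1954836488 = 174098573086, q_10 = 2·3538623164 + 80368067 = 7157614395 → 174098573086/7157614395
APPEND 21: p_11 = 21·174098573086 + 86071868299 = 3742141903105, q_11 = 21·7157614395 + 3538623164 = 153848525459 → 3742141903105/153848525459
APPEND 47: p_12 = 47·3742141903105 + 174098573086 = 176054768019021, q_12 = 47·153848525459 + 7157614395 = 7238038310968 → 176054768019021/7238038310968
APPEND 48: p_13 = 48·176054768019021 + 3742141903105 = 8454371006816113, q_13 = 48·7238038310968 + 153848525459 = 347579687451923 → 8454371006816113/347579687451923
APPEND 23: p_14 = 23·8454371006816113 + 176054768019021 = 194626587924789620, q_14 = 23·347579687451923 + 7238038310968 = 8001570849705197 → 194626587924789620/8001570849705197
APPEND 34: p_15 = 34·194626587924789620 + 8454371006816113 = 6625758360449663193, q_15 = 34·8001570849705197 + 347579687451923 = 272400988577428621 → 6625758360449663193/272400988577428621
APPEND 41: p_16 = 41·6625758360449663193 + 194626587924789620 = 271850719366360980533, q_16 = 41·272400988577428621 + 8001570849705197 = 11176442102524278658 → 271850719366360980533/11176442102524278658
APPEND 31: p_17 = 31·271850719366360980533 + 6625758360449663193 = 8433998058717640059716, q_17 = 31·11176442102524278658 + 272400988577428621 = 346742106166830067019 → 8433998058717640059716/346742106166830067019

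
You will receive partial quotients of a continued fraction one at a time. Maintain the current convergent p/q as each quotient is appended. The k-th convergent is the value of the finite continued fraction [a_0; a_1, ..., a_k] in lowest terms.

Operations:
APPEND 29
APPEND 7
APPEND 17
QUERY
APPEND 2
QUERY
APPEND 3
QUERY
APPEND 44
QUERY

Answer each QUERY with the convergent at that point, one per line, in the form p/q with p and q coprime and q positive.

APPEND 29: p_0 = 29·1 + 0 = 29, q_0 = 29·0 + 1 = 1 → 29/1
APPEND 7: p_1 = 7·29 + 1 = 204, q_1 = 7·1 + 0 = 7 → 204/7
APPEND 17: p_2 = 17·204 + 29 = 3497, q_2 = 17·7 + 1 = 120 → 3497/120
APPEND 2: p_3 = 2·3497 + 204 = 7198, q_3 = 2·120 + 7 = 247 → 7198/247
APPEND 3: p_4 = 3·7198 + 3497 = 25091, q_4 = 3·247 + 120 = 861 → 25091/861
APPEND 44: p_5 = 44·25091 + 7198 = 1111202, q_5 = 44·861 + 247 = 38131 → 1111202/38131

3497/120
7198/247
25091/861
1111202/38131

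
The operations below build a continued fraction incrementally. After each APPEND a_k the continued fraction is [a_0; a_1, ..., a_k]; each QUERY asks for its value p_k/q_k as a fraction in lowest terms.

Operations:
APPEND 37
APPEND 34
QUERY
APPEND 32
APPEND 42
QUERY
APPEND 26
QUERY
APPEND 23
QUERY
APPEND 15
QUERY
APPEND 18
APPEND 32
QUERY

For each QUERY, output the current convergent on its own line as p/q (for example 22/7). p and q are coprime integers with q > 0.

APPEND 37: p_0 = 37·1 + 0 = 37, q_0 = 37·0 + 1 = 1 → 37/1
APPEND 34: p_1 = 34·37 + 1 = 1259, q_1 = 34·1 + 0 = 34 → 1259/34
APPEND 32: p_2 = 32·1259 + 37 = 40325, q_2 = 32·34 + 1 = 1089 → 40325/1089
APPEND 42: p_3 = 42·40325 + 1259 = 1694909, q_3 = 42·1089 + 34 = 45772 → 1694909/45772
APPEND 26: p_4 = 26·1694909 + 40325 = 44107959, q_4 = 26·45772 + 1089 = 1191161 → 44107959/1191161
APPEND 23: p_5 = 23·44107959 + 1694909 = 1016177966, q_5 = 23·1191161 + 45772 = 27442475 → 1016177966/27442475
APPEND 15: p_6 = 15·1016177966 + 44107959 = 15286777449, q_6 = 15·27442475 + 1191161 = 412828286 → 15286777449/412828286
APPEND 18: p_7 = 18·15286777449 + 1016177966 = 276178172048, q_7 = 18·412828286 + 27442475 = 7458351623 → 276178172048/7458351623
APPEND 32: p_8 = 32·276178172048 + 15286777449 = 8852988282985, q_8 = 32·7458351623 + 412828286 = 239080080222 → 8852988282985/239080080222

1259/34
1694909/45772
44107959/1191161
1016177966/27442475
15286777449/412828286
8852988282985/239080080222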